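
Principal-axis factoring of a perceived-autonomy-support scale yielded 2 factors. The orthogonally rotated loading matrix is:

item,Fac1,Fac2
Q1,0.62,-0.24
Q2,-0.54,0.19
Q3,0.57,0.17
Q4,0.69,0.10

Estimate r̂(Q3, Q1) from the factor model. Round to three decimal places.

r̂ = Σ λ_i·λ_j across factors = (0.57)(0.62) + (0.17)(-0.24)
  = +0.3534 -0.0408 = 0.3126

0.313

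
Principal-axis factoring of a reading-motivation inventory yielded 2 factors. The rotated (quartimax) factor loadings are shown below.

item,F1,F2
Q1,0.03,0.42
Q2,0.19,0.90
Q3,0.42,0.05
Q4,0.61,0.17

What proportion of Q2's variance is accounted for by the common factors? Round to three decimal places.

0.846

h² = 0.19² + 0.90² = 0.0361 + 0.8100 = 0.8461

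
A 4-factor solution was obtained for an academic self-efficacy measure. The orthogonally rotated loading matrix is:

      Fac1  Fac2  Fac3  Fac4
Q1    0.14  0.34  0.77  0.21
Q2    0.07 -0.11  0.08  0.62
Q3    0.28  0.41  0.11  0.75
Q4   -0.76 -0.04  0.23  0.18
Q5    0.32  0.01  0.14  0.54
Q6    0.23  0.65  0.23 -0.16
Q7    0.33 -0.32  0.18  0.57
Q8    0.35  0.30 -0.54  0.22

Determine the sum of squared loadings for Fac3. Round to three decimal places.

1.061

SS loadings for Fac3 = 0.77² + 0.08² + 0.11² + 0.23² + 0.14² + 0.23² + 0.18² + (-0.54)² = 0.5929 + 0.0064 + 0.0121 + 0.0529 + 0.0196 + 0.0529 + 0.0324 + 0.2916 = 1.0608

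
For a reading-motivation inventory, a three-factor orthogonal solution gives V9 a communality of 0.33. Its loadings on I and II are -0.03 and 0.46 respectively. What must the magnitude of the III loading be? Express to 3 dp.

Under orthogonal rotation h² = Σλ², so λ_III² = h² − (0.2125) = 0.33 − 0.2125 = 0.1175.
|λ| = √0.1175 = 0.3428.

0.343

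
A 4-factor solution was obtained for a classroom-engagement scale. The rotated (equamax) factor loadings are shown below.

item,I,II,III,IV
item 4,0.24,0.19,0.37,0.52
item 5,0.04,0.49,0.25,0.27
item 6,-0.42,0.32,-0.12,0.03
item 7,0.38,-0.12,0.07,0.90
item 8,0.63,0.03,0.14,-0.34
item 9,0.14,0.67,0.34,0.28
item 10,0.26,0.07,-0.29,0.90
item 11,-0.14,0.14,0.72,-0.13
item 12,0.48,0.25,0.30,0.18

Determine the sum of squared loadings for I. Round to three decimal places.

1.114

SS loadings for I = 0.24² + 0.04² + (-0.42)² + 0.38² + 0.63² + 0.14² + 0.26² + (-0.14)² + 0.48² = 0.0576 + 0.0016 + 0.1764 + 0.1444 + 0.3969 + 0.0196 + 0.0676 + 0.0196 + 0.2304 = 1.1141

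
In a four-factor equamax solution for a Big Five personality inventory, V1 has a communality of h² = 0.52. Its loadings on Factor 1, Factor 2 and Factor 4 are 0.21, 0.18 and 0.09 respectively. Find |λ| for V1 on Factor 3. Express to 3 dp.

Under orthogonal rotation h² = Σλ², so λ_Factor 3² = h² − (0.0846) = 0.52 − 0.0846 = 0.4354.
|λ| = √0.4354 = 0.6598.

0.660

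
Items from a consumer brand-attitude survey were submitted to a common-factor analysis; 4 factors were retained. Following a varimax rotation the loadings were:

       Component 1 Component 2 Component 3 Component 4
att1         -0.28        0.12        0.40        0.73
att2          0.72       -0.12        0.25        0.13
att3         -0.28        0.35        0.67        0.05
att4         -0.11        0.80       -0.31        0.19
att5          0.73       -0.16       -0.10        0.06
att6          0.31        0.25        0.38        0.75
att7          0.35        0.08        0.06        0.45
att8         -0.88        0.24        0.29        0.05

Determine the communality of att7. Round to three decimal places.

0.335

h² = 0.35² + 0.08² + 0.06² + 0.45² = 0.1225 + 0.0064 + 0.0036 + 0.2025 = 0.3350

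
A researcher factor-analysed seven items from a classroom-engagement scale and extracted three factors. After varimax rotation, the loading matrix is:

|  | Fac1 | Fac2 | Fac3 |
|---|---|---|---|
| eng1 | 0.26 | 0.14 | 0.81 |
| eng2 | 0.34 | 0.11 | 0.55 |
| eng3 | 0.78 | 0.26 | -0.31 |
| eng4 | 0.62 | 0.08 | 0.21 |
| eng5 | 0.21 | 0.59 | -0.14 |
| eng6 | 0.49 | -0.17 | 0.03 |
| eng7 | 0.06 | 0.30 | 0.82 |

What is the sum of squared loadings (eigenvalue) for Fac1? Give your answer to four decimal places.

SS loadings for Fac1 = 0.26² + 0.34² + 0.78² + 0.62² + 0.21² + 0.49² + 0.06² = 0.0676 + 0.1156 + 0.6084 + 0.3844 + 0.0441 + 0.2401 + 0.0036 = 1.4638

1.4638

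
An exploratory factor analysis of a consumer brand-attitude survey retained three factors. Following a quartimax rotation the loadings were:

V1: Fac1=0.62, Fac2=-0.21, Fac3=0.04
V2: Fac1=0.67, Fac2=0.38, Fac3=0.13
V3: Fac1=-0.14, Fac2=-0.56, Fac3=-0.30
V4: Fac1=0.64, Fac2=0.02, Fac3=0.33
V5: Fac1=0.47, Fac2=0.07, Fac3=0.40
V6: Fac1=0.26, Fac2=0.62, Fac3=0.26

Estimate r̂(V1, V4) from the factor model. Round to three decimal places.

r̂ = Σ λ_i·λ_j across factors = (0.62)(0.64) + (-0.21)(0.02) + (0.04)(0.33)
  = +0.3968 -0.0042 +0.0132 = 0.4058

0.406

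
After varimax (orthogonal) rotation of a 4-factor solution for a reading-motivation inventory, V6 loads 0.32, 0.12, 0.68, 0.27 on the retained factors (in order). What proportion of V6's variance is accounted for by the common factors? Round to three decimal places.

0.652

h² = 0.32² + 0.12² + 0.68² + 0.27² = 0.1024 + 0.0144 + 0.4624 + 0.0729 = 0.6521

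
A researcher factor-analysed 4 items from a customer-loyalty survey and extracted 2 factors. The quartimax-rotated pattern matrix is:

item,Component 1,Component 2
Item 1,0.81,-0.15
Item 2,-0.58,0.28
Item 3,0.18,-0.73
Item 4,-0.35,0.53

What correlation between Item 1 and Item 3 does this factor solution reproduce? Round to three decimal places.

0.255

r̂ = Σ λ_i·λ_j across factors = (0.81)(0.18) + (-0.15)(-0.73)
  = +0.1458 +0.1095 = 0.2553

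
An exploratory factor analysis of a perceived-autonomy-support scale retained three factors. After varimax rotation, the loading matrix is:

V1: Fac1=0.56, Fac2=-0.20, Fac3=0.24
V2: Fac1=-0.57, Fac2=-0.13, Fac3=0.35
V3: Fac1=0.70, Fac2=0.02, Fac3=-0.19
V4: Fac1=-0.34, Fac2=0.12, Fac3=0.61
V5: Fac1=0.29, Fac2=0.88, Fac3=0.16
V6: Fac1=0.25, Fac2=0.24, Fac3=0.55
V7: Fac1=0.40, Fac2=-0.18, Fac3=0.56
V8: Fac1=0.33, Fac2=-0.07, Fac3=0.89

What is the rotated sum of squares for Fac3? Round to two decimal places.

SS loadings for Fac3 = 0.24² + 0.35² + (-0.19)² + 0.61² + 0.16² + 0.55² + 0.56² + 0.89² = 0.0576 + 0.1225 + 0.0361 + 0.3721 + 0.0256 + 0.3025 + 0.3136 + 0.7921 = 2.0221

2.02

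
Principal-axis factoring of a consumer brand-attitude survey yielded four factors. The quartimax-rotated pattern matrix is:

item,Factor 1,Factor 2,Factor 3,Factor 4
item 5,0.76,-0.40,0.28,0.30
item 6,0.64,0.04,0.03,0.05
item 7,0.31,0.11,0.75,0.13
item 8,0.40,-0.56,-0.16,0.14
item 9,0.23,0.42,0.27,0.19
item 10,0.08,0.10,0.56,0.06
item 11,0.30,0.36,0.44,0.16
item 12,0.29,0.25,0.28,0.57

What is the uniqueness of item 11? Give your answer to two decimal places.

h² = 0.30² + 0.36² + 0.44² + 0.16² = 0.0900 + 0.1296 + 0.1936 + 0.0256 = 0.4388
Uniqueness u² = 1 − h² = 1 − 0.4388 = 0.5612

0.56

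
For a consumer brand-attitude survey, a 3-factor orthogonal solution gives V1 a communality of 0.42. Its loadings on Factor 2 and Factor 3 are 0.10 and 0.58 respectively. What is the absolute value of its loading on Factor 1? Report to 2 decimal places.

Under orthogonal rotation h² = Σλ², so λ_Factor 1² = h² − (0.3464) = 0.42 − 0.3464 = 0.0736.
|λ| = √0.0736 = 0.2713.

0.27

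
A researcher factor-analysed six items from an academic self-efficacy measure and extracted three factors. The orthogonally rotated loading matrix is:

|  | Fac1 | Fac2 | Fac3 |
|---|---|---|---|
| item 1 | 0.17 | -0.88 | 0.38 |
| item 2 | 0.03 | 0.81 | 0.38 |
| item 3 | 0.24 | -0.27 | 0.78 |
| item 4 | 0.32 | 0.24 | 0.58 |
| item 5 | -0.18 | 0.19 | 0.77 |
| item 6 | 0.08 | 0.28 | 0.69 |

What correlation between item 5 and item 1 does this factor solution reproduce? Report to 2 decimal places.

0.09

r̂ = Σ λ_i·λ_j across factors = (-0.18)(0.17) + (0.19)(-0.88) + (0.77)(0.38)
  = -0.0306 -0.1672 +0.2926 = 0.0948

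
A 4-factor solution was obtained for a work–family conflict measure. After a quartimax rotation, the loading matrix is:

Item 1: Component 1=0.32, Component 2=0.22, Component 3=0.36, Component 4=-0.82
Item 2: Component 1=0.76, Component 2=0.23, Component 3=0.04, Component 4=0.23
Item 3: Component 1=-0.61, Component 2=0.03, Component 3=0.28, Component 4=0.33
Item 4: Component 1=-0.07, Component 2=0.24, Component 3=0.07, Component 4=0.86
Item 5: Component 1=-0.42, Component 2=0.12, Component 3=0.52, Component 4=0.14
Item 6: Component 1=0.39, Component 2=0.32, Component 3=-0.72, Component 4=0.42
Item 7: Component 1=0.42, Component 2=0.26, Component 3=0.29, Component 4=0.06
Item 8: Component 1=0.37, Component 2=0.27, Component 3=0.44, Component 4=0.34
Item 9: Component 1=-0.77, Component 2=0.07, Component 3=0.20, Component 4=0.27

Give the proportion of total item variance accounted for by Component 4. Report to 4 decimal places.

0.2180

SS loadings for Component 4 = (-0.82)² + 0.23² + 0.33² + 0.86² + 0.14² + 0.42² + 0.06² + 0.34² + 0.27² = 1.9619
Proportion of variance = 1.9619 / 9 = 0.2180.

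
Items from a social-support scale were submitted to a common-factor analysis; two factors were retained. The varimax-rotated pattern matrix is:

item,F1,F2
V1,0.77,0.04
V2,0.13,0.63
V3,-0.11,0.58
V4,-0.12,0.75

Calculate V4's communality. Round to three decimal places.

h² = (-0.12)² + 0.75² = 0.0144 + 0.5625 = 0.5769

0.577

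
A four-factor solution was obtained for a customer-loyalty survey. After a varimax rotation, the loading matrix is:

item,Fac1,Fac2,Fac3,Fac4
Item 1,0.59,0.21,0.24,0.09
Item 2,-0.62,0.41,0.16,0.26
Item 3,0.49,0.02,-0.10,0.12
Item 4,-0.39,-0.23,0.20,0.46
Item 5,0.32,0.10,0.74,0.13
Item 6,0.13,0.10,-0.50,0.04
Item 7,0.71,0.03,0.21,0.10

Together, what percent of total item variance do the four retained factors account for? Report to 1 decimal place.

47.7%

SS loadings by factor: 1.7481, 0.2864, 0.9749, 0.3302; total = 3.3396.
Total variance with 7 standardized items is 7, so the solution explains 3.3396/7 = 0.4771 = 47.71%.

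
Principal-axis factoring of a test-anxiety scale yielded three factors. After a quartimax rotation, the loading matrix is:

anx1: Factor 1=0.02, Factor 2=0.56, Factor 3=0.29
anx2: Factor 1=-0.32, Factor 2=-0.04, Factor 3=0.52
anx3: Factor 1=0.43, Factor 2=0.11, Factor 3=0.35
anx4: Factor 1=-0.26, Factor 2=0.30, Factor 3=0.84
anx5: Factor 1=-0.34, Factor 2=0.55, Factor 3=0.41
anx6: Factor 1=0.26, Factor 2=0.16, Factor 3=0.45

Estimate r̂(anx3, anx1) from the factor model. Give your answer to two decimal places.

r̂ = Σ λ_i·λ_j across factors = (0.43)(0.02) + (0.11)(0.56) + (0.35)(0.29)
  = +0.0086 +0.0616 +0.1015 = 0.1717

0.17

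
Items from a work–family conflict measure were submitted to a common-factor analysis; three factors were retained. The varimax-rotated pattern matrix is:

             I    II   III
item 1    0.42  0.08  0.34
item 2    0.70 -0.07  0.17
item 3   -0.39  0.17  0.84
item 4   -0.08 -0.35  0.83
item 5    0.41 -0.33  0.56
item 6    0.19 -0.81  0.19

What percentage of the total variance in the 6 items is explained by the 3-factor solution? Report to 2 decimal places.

SS loadings by factor: 1.0291, 0.9277, 1.8887; total = 3.8455.
Total variance with 6 standardized items is 6, so the solution explains 3.8455/6 = 0.6409 = 64.09%.

64.09%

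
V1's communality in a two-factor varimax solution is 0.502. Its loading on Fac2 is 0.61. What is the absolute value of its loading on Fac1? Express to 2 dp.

0.36

Under orthogonal rotation h² = Σλ², so λ_Fac1² = h² − (0.3721) = 0.502 − 0.3721 = 0.1299.
|λ| = √0.1299 = 0.3604.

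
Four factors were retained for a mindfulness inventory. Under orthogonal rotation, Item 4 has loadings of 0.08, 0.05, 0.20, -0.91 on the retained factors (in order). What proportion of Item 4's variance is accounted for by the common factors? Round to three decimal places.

0.877

h² = 0.08² + 0.05² + 0.20² + (-0.91)² = 0.0064 + 0.0025 + 0.0400 + 0.8281 = 0.8770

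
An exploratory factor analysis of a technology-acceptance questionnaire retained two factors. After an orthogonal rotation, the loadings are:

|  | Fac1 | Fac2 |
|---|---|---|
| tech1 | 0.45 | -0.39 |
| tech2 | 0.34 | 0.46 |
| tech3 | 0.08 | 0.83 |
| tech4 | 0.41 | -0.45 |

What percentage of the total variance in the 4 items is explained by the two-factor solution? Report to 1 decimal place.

Communalities: 0.3546, 0.3272, 0.6953, 0.3706; Σh² = 1.7477.
Total variance with 4 standardized items is 4, so the solution explains 1.7477/4 = 0.4369 = 43.69%.

43.7%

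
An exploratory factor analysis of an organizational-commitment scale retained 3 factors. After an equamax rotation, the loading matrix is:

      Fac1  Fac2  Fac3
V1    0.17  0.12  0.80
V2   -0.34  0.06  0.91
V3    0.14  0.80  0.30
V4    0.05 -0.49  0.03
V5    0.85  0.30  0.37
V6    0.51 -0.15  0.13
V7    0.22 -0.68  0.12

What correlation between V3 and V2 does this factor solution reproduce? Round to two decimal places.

0.27

r̂ = Σ λ_i·λ_j across factors = (0.14)(-0.34) + (0.80)(0.06) + (0.30)(0.91)
  = -0.0476 +0.0480 +0.2730 = 0.2734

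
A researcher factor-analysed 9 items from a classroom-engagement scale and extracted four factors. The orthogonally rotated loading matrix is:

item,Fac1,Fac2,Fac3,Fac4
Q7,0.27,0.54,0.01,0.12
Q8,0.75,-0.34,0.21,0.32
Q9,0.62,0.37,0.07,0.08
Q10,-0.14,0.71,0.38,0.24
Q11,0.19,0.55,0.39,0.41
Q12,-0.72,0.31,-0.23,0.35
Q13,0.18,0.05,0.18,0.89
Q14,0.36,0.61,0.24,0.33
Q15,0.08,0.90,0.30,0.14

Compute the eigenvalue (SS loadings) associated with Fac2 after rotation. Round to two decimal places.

SS loadings for Fac2 = 0.54² + (-0.34)² + 0.37² + 0.71² + 0.55² + 0.31² + 0.05² + 0.61² + 0.90² = 0.2916 + 0.1156 + 0.1369 + 0.5041 + 0.3025 + 0.0961 + 0.0025 + 0.3721 + 0.8100 = 2.6314

2.63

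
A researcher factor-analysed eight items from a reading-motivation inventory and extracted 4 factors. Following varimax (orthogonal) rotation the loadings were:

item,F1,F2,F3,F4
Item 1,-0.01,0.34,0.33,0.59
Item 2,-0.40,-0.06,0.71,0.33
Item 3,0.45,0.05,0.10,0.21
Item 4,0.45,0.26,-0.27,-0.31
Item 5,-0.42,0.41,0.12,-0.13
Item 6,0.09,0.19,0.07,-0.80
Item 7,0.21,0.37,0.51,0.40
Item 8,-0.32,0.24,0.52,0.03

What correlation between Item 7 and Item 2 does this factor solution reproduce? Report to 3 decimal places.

0.388

r̂ = Σ λ_i·λ_j across factors = (0.21)(-0.40) + (0.37)(-0.06) + (0.51)(0.71) + (0.40)(0.33)
  = -0.0840 -0.0222 +0.3621 +0.1320 = 0.3879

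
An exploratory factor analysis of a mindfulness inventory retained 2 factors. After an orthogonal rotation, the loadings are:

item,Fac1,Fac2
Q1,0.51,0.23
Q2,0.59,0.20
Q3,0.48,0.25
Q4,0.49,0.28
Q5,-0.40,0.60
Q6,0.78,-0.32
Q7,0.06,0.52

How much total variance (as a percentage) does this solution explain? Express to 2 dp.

40.25%

Communalities: 0.3130, 0.3881, 0.2929, 0.3185, 0.5200, 0.7108, 0.2740; Σh² = 2.8173.
Total variance with 7 standardized items is 7, so the solution explains 2.8173/7 = 0.4025 = 40.25%.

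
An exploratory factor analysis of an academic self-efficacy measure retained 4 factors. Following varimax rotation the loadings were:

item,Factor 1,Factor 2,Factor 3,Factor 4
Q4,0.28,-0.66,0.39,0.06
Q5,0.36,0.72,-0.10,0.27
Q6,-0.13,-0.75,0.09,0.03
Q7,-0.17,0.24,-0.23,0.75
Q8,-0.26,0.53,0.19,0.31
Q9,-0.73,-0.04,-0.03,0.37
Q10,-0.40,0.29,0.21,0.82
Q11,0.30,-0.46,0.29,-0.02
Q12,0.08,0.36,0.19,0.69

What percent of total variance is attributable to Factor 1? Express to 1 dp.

12.3%

SS loadings for Factor 1 = 0.28² + 0.36² + (-0.13)² + (-0.17)² + (-0.26)² + (-0.73)² + (-0.40)² + 0.30² + 0.08² = 1.1107
With 9 standardized items, total variance = 9. Proportion = 1.1107/9 = 0.1234 → 12.34%.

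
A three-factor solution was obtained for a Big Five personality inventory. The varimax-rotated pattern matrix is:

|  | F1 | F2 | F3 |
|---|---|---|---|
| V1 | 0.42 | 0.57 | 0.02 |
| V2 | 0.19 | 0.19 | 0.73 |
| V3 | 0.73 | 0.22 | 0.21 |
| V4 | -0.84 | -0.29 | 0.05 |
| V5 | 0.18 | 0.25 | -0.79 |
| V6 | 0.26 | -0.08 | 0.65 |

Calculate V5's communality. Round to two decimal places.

0.72

h² = 0.18² + 0.25² + (-0.79)² = 0.0324 + 0.0625 + 0.6241 = 0.7190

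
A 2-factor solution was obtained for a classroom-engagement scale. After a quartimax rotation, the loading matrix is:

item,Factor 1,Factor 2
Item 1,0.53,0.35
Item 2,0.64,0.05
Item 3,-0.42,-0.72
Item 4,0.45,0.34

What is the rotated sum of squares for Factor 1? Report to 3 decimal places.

SS loadings for Factor 1 = 0.53² + 0.64² + (-0.42)² + 0.45² = 0.2809 + 0.4096 + 0.1764 + 0.2025 = 1.0694

1.069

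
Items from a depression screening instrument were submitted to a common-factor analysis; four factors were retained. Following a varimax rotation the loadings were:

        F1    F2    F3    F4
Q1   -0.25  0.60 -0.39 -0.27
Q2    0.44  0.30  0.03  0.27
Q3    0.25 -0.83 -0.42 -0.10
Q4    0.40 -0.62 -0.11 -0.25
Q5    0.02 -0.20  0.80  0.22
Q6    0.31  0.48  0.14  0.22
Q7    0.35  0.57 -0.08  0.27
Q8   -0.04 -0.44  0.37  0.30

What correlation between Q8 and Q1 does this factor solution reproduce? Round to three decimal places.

r̂ = Σ λ_i·λ_j across factors = (-0.04)(-0.25) + (-0.44)(0.60) + (0.37)(-0.39) + (0.30)(-0.27)
  = +0.0100 -0.2640 -0.1443 -0.0810 = -0.4793

-0.479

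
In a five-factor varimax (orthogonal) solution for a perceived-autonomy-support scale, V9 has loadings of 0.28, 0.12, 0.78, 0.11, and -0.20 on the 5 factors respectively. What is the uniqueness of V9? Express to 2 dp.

h² = 0.28² + 0.12² + 0.78² + 0.11² + (-0.20)² = 0.0784 + 0.0144 + 0.6084 + 0.0121 + 0.0400 = 0.7533
Uniqueness u² = 1 − h² = 1 − 0.7533 = 0.2467

0.25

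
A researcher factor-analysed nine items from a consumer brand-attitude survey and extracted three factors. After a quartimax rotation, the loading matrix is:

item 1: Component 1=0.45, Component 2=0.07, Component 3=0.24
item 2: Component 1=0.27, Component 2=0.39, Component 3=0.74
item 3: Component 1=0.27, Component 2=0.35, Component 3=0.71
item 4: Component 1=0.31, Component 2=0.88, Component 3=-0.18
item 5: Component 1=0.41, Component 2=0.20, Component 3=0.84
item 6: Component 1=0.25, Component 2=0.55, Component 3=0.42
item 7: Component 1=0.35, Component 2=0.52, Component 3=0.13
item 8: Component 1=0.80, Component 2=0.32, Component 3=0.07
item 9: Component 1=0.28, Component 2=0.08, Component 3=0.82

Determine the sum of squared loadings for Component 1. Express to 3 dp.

SS loadings for Component 1 = 0.45² + 0.27² + 0.27² + 0.31² + 0.41² + 0.25² + 0.35² + 0.80² + 0.28² = 0.2025 + 0.0729 + 0.0729 + 0.0961 + 0.1681 + 0.0625 + 0.1225 + 0.6400 + 0.0784 = 1.5159

1.516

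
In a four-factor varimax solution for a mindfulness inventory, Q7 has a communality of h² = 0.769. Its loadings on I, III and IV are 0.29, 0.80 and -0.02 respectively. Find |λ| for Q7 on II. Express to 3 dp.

Under orthogonal rotation h² = Σλ², so λ_II² = h² − (0.7245) = 0.769 − 0.7245 = 0.0445.
|λ| = √0.0445 = 0.2110.

0.211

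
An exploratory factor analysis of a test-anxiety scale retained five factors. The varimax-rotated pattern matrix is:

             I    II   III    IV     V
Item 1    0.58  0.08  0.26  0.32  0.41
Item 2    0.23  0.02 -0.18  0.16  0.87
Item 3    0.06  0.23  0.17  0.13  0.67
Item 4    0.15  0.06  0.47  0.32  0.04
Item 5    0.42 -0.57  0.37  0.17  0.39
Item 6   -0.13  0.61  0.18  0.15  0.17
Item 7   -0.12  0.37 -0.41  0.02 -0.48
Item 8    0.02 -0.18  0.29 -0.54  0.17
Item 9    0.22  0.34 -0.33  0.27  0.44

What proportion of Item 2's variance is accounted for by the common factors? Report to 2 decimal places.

0.87

h² = 0.23² + 0.02² + (-0.18)² + 0.16² + 0.87² = 0.0529 + 0.0004 + 0.0324 + 0.0256 + 0.7569 = 0.8682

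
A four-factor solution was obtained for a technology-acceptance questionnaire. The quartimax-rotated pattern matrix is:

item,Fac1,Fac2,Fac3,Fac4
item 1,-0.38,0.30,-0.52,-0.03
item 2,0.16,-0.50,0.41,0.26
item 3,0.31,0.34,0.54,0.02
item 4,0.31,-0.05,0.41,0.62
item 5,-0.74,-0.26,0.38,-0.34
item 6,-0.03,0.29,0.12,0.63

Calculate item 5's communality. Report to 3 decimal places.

0.875

h² = (-0.74)² + (-0.26)² + 0.38² + (-0.34)² = 0.5476 + 0.0676 + 0.1444 + 0.1156 = 0.8752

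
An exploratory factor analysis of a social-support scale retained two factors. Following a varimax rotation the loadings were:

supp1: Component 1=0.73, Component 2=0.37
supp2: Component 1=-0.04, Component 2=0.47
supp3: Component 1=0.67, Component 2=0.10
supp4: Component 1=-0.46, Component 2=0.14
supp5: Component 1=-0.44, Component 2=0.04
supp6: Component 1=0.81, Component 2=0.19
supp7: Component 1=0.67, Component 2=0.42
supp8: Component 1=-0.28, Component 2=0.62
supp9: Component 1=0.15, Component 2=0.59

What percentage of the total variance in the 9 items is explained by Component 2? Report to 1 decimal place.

SS loadings for Component 2 = 0.37² + 0.47² + 0.10² + 0.14² + 0.04² + 0.19² + 0.42² + 0.62² + 0.59² = 1.3340
With 9 standardized items, total variance = 9. Proportion = 1.3340/9 = 0.1482 → 14.82%.

14.8%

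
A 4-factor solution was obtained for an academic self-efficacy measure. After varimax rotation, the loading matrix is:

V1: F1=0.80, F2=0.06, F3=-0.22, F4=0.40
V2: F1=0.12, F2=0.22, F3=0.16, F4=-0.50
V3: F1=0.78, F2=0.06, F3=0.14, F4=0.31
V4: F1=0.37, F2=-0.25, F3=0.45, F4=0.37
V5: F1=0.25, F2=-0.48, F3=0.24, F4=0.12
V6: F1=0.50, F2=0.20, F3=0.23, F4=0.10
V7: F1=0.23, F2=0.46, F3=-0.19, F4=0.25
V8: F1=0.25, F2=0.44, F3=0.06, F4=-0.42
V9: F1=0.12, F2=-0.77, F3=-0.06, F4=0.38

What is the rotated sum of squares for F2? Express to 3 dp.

SS loadings for F2 = 0.06² + 0.22² + 0.06² + (-0.25)² + (-0.48)² + 0.20² + 0.46² + 0.44² + (-0.77)² = 0.0036 + 0.0484 + 0.0036 + 0.0625 + 0.2304 + 0.0400 + 0.2116 + 0.1936 + 0.5929 = 1.3866

1.387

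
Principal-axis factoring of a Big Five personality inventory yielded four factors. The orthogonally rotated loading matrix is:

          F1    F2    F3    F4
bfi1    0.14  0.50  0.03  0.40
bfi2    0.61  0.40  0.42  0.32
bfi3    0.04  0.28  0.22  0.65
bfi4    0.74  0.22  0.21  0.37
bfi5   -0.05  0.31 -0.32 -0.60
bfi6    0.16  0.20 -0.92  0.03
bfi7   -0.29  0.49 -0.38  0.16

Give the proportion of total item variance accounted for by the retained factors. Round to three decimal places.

0.648

SS loadings by factor: 1.0531, 0.9130, 1.3630, 1.2083; total = 4.5374.
Total variance with 7 standardized items is 7, so the solution explains 4.5374/7 = 0.6482.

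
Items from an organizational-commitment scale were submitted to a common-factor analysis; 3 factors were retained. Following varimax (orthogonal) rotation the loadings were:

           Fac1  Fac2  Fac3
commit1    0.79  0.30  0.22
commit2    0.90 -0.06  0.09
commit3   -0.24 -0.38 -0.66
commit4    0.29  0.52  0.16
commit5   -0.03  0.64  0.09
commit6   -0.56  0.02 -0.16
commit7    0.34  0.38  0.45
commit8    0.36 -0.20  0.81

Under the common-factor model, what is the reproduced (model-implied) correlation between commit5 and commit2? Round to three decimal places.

-0.057

r̂ = Σ λ_i·λ_j across factors = (-0.03)(0.90) + (0.64)(-0.06) + (0.09)(0.09)
  = -0.0270 -0.0384 +0.0081 = -0.0573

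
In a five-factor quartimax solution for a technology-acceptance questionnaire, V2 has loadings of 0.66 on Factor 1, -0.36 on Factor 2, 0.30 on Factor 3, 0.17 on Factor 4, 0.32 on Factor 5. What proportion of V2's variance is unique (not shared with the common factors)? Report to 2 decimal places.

h² = 0.66² + (-0.36)² + 0.30² + 0.17² + 0.32² = 0.4356 + 0.1296 + 0.0900 + 0.0289 + 0.1024 = 0.7865
Uniqueness u² = 1 − h² = 1 − 0.7865 = 0.2135

0.21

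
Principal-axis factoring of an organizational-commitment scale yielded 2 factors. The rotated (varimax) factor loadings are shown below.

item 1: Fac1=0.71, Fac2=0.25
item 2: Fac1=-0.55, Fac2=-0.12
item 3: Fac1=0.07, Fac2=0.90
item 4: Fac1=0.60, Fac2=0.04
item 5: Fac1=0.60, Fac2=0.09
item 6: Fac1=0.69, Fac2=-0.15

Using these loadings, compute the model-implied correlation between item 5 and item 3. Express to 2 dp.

0.12

r̂ = Σ λ_i·λ_j across factors = (0.60)(0.07) + (0.09)(0.90)
  = +0.0420 +0.0810 = 0.1230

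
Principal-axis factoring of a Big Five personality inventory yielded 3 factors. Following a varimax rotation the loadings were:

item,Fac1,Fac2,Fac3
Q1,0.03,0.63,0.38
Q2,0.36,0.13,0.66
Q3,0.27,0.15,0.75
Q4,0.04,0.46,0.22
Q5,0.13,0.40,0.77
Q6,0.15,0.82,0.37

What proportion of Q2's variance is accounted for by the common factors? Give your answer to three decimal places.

0.582

h² = 0.36² + 0.13² + 0.66² = 0.1296 + 0.0169 + 0.4356 = 0.5821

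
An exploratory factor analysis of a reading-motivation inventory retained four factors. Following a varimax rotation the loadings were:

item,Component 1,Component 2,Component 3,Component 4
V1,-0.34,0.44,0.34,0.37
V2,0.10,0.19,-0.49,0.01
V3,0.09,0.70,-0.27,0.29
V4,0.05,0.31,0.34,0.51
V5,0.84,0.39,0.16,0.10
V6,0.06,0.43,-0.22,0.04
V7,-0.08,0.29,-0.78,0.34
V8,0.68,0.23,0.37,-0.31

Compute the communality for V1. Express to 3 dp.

h² = (-0.34)² + 0.44² + 0.34² + 0.37² = 0.1156 + 0.1936 + 0.1156 + 0.1369 = 0.5617

0.562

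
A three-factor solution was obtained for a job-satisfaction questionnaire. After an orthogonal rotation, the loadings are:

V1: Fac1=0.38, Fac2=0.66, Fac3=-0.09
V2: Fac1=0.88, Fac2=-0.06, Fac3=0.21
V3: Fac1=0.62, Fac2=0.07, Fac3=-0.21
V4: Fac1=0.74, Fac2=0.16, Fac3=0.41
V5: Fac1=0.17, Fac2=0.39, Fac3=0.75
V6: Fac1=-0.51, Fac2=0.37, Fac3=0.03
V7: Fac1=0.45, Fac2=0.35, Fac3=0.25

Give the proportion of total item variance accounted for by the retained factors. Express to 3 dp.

0.588

Communalities: 0.5881, 0.8221, 0.4334, 0.7413, 0.7435, 0.3979, 0.3875; Σh² = 4.1138.
Total variance with 7 standardized items is 7, so the solution explains 4.1138/7 = 0.5877.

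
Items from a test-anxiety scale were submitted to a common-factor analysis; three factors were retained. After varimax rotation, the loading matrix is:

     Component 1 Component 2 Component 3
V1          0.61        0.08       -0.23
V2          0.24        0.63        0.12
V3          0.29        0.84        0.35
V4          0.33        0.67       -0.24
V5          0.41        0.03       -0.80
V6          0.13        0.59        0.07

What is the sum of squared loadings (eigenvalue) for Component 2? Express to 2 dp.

1.91

SS loadings for Component 2 = 0.08² + 0.63² + 0.84² + 0.67² + 0.03² + 0.59² = 0.0064 + 0.3969 + 0.7056 + 0.4489 + 0.0009 + 0.3481 = 1.9068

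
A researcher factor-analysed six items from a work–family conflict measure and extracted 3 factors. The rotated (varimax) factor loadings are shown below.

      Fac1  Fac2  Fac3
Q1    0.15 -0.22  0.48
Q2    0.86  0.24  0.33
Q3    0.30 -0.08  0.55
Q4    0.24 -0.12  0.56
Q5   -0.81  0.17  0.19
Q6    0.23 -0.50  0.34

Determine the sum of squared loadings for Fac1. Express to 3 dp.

SS loadings for Fac1 = 0.15² + 0.86² + 0.30² + 0.24² + (-0.81)² + 0.23² = 0.0225 + 0.7396 + 0.0900 + 0.0576 + 0.6561 + 0.0529 = 1.6187

1.619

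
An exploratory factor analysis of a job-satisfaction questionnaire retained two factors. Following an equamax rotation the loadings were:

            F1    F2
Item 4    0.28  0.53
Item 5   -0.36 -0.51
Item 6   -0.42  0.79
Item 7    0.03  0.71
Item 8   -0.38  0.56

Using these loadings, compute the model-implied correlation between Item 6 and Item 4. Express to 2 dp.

r̂ = Σ λ_i·λ_j across factors = (-0.42)(0.28) + (0.79)(0.53)
  = -0.1176 +0.4187 = 0.3011

0.30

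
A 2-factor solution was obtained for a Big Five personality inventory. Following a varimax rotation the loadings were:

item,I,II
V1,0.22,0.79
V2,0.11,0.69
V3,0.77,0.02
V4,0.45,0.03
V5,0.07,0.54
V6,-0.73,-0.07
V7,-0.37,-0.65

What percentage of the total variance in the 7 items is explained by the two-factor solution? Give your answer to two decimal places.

47.87%

SS loadings by factor: 1.5306, 1.8205; total = 3.3511.
Total variance with 7 standardized items is 7, so the solution explains 3.3511/7 = 0.4787 = 47.87%.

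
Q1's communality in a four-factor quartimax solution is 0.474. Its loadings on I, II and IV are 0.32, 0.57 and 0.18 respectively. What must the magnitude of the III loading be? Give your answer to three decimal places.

0.120

Under orthogonal rotation h² = Σλ², so λ_III² = h² − (0.4597) = 0.474 − 0.4597 = 0.0143.
|λ| = √0.0143 = 0.1196.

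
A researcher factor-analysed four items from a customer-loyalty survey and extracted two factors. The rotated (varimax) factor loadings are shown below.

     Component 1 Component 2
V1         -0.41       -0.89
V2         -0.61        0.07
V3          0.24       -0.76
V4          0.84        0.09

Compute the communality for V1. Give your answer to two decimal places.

h² = (-0.41)² + (-0.89)² = 0.1681 + 0.7921 = 0.9602

0.96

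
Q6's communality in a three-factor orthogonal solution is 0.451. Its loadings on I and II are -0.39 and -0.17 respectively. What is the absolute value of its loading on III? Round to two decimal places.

0.52

Under orthogonal rotation h² = Σλ², so λ_III² = h² − (0.1810) = 0.451 − 0.1810 = 0.2700.
|λ| = √0.2700 = 0.5196.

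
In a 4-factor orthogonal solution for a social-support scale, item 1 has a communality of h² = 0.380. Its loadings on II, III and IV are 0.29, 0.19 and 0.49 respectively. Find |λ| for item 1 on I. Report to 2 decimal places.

0.14

Under orthogonal rotation h² = Σλ², so λ_I² = h² − (0.3603) = 0.380 − 0.3603 = 0.0197.
|λ| = √0.0197 = 0.1404.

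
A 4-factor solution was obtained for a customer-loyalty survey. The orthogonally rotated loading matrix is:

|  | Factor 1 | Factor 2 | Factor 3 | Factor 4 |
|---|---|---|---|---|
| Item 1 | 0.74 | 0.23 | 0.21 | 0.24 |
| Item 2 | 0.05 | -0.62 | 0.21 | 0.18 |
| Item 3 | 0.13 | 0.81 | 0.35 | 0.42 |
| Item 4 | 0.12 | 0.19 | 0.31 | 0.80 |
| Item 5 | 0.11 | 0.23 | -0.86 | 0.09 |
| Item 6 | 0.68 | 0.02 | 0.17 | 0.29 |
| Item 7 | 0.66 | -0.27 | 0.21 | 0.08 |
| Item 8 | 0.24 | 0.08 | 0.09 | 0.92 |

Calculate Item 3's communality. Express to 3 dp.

h² = 0.13² + 0.81² + 0.35² + 0.42² = 0.0169 + 0.6561 + 0.1225 + 0.1764 = 0.9719

0.972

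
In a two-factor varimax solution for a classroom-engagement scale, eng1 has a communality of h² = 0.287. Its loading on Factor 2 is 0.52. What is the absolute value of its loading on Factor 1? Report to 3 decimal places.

0.129

Under orthogonal rotation h² = Σλ², so λ_Factor 1² = h² − (0.2704) = 0.287 − 0.2704 = 0.0166.
|λ| = √0.0166 = 0.1288.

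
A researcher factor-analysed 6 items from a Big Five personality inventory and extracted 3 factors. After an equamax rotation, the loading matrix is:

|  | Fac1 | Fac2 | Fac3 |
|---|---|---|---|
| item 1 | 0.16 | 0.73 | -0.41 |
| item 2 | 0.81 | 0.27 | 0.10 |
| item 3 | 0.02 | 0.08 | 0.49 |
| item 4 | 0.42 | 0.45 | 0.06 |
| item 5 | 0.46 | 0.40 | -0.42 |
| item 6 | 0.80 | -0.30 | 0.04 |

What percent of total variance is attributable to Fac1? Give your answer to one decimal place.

SS loadings for Fac1 = 0.16² + 0.81² + 0.02² + 0.42² + 0.46² + 0.80² = 1.7101
With 6 standardized items, total variance = 6. Proportion = 1.7101/6 = 0.2850 → 28.50%.

28.5%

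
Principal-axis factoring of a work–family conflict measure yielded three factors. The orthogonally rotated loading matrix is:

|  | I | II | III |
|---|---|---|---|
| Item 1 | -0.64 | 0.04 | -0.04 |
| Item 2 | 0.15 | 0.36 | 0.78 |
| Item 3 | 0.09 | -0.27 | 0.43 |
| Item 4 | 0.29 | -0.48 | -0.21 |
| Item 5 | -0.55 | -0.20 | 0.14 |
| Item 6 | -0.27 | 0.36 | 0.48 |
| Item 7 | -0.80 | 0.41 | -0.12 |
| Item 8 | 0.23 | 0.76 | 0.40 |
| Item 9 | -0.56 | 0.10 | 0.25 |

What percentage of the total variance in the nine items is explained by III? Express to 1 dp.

14.7%

SS loadings for III = (-0.04)² + 0.78² + 0.43² + (-0.21)² + 0.14² + 0.48² + (-0.12)² + 0.40² + 0.25² = 1.3259
With 9 standardized items, total variance = 9. Proportion = 1.3259/9 = 0.1473 → 14.73%.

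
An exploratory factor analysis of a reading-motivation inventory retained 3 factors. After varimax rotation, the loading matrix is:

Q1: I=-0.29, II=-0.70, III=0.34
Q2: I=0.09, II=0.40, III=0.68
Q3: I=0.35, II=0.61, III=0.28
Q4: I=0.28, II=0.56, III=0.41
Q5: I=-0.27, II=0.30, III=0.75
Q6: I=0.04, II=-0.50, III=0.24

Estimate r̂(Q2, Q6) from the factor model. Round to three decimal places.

-0.033

r̂ = Σ λ_i·λ_j across factors = (0.09)(0.04) + (0.40)(-0.50) + (0.68)(0.24)
  = +0.0036 -0.2000 +0.1632 = -0.0332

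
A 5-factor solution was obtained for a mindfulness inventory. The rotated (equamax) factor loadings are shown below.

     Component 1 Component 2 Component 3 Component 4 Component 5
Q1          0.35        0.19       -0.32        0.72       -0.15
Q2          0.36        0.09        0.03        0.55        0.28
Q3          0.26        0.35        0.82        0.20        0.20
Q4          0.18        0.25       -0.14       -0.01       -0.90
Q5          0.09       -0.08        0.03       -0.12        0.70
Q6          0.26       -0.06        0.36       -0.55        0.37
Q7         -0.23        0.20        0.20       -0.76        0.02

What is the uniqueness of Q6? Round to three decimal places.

h² = 0.26² + (-0.06)² + 0.36² + (-0.55)² + 0.37² = 0.0676 + 0.0036 + 0.1296 + 0.3025 + 0.1369 = 0.6402
Uniqueness u² = 1 − h² = 1 − 0.6402 = 0.3598

0.360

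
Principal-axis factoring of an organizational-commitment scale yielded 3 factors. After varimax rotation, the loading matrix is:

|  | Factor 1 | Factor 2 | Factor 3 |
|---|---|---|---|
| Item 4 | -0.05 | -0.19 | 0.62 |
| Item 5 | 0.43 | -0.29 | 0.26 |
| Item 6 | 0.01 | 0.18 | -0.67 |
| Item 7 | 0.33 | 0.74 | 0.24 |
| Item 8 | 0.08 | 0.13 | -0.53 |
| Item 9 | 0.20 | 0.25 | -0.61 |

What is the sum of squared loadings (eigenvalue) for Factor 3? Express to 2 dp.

1.61

SS loadings for Factor 3 = 0.62² + 0.26² + (-0.67)² + 0.24² + (-0.53)² + (-0.61)² = 0.3844 + 0.0676 + 0.4489 + 0.0576 + 0.2809 + 0.3721 = 1.6115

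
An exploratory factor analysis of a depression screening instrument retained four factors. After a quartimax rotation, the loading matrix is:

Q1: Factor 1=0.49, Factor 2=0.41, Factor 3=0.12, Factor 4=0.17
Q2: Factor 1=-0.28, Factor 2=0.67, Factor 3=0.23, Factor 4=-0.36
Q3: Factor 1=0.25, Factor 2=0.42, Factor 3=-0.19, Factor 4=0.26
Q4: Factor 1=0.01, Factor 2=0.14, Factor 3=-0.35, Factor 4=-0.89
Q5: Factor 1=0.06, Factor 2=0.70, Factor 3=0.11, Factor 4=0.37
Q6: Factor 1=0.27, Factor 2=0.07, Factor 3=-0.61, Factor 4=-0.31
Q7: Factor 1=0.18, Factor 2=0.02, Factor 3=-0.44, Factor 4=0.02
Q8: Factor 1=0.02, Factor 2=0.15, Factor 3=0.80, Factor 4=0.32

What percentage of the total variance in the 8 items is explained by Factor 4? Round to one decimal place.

SS loadings for Factor 4 = 0.17² + (-0.36)² + 0.26² + (-0.89)² + 0.37² + (-0.31)² + 0.02² + 0.32² = 1.3540
With 8 standardized items, total variance = 8. Proportion = 1.3540/8 = 0.1693 → 16.93%.

16.9%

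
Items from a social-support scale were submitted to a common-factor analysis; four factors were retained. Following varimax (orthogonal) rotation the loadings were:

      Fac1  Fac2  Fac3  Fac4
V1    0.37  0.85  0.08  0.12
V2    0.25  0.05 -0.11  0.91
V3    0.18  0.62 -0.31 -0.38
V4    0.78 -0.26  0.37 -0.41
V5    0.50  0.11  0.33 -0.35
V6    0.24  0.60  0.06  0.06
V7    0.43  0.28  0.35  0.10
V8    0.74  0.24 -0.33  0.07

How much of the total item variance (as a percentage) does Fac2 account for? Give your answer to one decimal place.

21.1%

SS loadings for Fac2 = 0.85² + 0.05² + 0.62² + (-0.26)² + 0.11² + 0.60² + 0.28² + 0.24² = 1.6851
With 8 standardized items, total variance = 8. Proportion = 1.6851/8 = 0.2106 → 21.06%.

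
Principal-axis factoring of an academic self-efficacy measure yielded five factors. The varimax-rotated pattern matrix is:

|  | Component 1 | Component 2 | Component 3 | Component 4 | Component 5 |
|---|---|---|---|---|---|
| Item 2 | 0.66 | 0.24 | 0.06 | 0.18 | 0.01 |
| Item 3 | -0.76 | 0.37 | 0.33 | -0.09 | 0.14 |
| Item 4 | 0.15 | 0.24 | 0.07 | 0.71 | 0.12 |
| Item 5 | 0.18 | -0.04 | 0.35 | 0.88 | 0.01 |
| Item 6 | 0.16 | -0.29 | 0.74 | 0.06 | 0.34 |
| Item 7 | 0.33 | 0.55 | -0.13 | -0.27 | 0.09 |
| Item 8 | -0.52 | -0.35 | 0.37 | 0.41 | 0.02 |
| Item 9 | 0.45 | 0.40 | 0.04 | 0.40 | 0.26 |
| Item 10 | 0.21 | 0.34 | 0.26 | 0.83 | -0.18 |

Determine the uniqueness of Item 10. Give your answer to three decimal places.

h² = 0.21² + 0.34² + 0.26² + 0.83² + (-0.18)² = 0.0441 + 0.1156 + 0.0676 + 0.6889 + 0.0324 = 0.9486
Uniqueness u² = 1 − h² = 1 − 0.9486 = 0.0514

0.051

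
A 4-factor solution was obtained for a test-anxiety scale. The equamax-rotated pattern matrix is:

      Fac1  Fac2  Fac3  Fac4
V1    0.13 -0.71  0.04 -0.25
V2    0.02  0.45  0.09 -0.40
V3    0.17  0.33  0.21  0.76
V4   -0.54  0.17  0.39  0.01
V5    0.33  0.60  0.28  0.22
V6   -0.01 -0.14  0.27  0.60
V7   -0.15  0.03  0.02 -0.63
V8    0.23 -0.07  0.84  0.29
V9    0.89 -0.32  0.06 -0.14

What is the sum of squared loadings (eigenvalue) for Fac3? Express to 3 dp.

SS loadings for Fac3 = 0.04² + 0.09² + 0.21² + 0.39² + 0.28² + 0.27² + 0.02² + 0.84² + 0.06² = 0.0016 + 0.0081 + 0.0441 + 0.1521 + 0.0784 + 0.0729 + 0.0004 + 0.7056 + 0.0036 = 1.0668

1.067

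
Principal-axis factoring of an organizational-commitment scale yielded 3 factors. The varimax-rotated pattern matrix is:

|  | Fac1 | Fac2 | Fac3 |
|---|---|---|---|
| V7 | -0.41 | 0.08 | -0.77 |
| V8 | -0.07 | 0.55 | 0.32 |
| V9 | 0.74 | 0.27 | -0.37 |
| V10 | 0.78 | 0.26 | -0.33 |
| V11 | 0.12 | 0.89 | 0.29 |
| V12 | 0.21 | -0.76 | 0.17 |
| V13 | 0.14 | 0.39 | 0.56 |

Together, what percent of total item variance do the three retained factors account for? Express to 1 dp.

67.8%

Communalities: 0.7674, 0.4098, 0.7574, 0.7849, 0.8906, 0.6506, 0.4853; Σh² = 4.7460.
Total variance with 7 standardized items is 7, so the solution explains 4.7460/7 = 0.6780 = 67.80%.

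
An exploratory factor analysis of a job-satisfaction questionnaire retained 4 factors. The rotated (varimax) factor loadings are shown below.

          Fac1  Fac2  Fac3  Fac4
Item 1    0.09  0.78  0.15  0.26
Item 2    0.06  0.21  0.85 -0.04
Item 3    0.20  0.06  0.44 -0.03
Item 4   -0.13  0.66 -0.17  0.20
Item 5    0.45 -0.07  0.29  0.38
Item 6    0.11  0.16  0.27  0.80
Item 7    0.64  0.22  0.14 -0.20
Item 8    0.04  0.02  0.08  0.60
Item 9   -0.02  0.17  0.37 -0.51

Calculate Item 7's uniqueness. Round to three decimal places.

0.482

h² = 0.64² + 0.22² + 0.14² + (-0.20)² = 0.4096 + 0.0484 + 0.0196 + 0.0400 = 0.5176
Uniqueness u² = 1 − h² = 1 − 0.5176 = 0.4824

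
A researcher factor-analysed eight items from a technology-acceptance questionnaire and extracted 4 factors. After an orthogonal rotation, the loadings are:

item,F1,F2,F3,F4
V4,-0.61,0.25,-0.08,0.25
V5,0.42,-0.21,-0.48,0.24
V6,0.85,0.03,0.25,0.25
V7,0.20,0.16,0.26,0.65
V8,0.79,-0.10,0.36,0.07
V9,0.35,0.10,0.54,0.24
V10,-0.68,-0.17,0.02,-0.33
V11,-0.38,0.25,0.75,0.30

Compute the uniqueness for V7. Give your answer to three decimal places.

h² = 0.20² + 0.16² + 0.26² + 0.65² = 0.0400 + 0.0256 + 0.0676 + 0.4225 = 0.5557
Uniqueness u² = 1 − h² = 1 − 0.5557 = 0.4443

0.444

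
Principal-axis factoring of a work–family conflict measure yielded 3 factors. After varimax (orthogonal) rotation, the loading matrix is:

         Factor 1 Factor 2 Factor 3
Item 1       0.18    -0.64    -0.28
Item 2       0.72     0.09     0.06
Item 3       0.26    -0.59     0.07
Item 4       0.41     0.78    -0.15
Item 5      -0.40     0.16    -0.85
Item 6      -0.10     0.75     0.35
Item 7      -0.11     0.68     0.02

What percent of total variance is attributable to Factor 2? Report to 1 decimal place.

34.6%

SS loadings for Factor 2 = (-0.64)² + 0.09² + (-0.59)² + 0.78² + 0.16² + 0.75² + 0.68² = 2.4247
With 7 standardized items, total variance = 7. Proportion = 2.4247/7 = 0.3464 → 34.64%.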